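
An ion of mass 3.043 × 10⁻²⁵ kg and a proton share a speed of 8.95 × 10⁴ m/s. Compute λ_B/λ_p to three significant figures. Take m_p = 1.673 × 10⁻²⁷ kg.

At fixed v, p = mv so λ = h/(mv) ∝ 1/m.
λ_B/λ_p = m_p/m_B = 1.673 × 10⁻²⁷/3.043 × 10⁻²⁵ = 5.50 × 10⁻³.

λ_B/λ_p = 5.50 × 10⁻³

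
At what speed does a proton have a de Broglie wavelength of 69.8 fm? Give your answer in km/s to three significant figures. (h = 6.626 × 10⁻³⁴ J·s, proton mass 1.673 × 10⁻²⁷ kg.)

v = 5670 km/s

p = h/λ = 6.626 × 10⁻³⁴ / 6.980 × 10⁻¹⁴ = 9.493 × 10⁻²¹ kg·m/s.
v = p/m = 9.493 × 10⁻²¹ / 1.673 × 10⁻²⁷ = 5.67 × 10⁶ m/s = 5670 km/s.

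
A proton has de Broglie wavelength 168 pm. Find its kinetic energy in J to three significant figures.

p = h/λ = 6.626 × 10⁻³⁴ / 1.680 × 10⁻¹⁰ = 3.944 × 10⁻²⁴ kg·m/s.
KE = p²/(2m) = (3.944 × 10⁻²⁴)² / (2 × 1.673 × 10⁻²⁷) = 4.649 × 10⁻²¹ J = 4.65 × 10⁻²¹ J.

KE = 4.65 × 10⁻²¹ J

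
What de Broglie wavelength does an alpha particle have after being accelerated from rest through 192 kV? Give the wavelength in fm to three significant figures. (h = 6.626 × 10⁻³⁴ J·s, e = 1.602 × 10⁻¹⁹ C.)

λ = 23.2 fm

KE = 2eV = 2 × 1.602 × 10⁻¹⁹ × 1.920 × 10⁵ = 6.152 × 10⁻¹⁴ J.
p = √(2mKE) = √(2 × 6.645 × 10⁻²⁷ × 6.152 × 10⁻¹⁴) = 2.859 × 10⁻²⁰ kg·m/s.
λ = h/p = 6.626 × 10⁻³⁴ / 2.859 × 10⁻²⁰ = 2.32 × 10⁻¹⁴ m = 23.2 fm.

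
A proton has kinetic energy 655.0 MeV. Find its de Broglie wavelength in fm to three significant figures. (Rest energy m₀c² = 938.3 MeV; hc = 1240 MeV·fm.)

λ = 0.963 fm

Total energy E = KE + m₀c² = 655.0 + 938.3 = 1593.3 MeV.
(pc)² = E² − (m₀c²)² = (1593.3)² − (938.3)² = 1.658 × 10⁶ MeV², so pc = 1288 MeV.
λ = hc/(pc) = 1240 MeV·fm / 1288 MeV = 0.963 fm.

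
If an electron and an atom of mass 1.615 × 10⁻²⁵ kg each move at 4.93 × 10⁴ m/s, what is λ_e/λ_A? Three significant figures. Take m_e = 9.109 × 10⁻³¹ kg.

At fixed v, p = mv so λ = h/(mv) ∝ 1/m.
λ_e/λ_A = m_A/m_e = 1.615 × 10⁻²⁵/9.109 × 10⁻³¹ = 1.77 × 10⁵.

λ_e/λ_A = 1.77 × 10⁵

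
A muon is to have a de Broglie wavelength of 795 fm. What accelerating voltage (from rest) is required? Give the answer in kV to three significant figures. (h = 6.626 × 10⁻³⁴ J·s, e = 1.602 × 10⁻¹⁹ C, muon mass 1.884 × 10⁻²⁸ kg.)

p = h/λ = 6.626 × 10⁻³⁴ / 7.950 × 10⁻¹³ = 8.335 × 10⁻²² kg·m/s.
KE = p²/(2m) = 1.844 × 10⁻¹⁵ J.
V = KE/e = 1.844 × 10⁻¹⁵ / (1.602 × 10⁻¹⁹) = 11.5 kV.

V = 11.5 kV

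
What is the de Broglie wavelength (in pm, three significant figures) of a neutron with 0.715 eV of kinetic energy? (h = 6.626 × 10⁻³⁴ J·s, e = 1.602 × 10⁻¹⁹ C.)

λ = 33.8 pm

KE = 0.715 eV = 1.145 × 10⁻¹⁹ J.
p = √(2mKE) = √(2 × 1.675 × 10⁻²⁷ × 1.145 × 10⁻¹⁹) = 1.959 × 10⁻²³ kg·m/s.
λ = h/p = 6.626 × 10⁻³⁴ / 1.959 × 10⁻²³ = 3.38 × 10⁻¹¹ m = 33.8 pm.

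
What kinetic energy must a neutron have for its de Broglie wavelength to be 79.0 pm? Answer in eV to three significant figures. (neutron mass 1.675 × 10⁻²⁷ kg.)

KE = 0.131 eV

p = h/λ = 6.626 × 10⁻³⁴ / 7.900 × 10⁻¹¹ = 8.387 × 10⁻²⁴ kg·m/s.
KE = p²/(2m) = (8.387 × 10⁻²⁴)² / (2 × 1.675 × 10⁻²⁷) = 2.100 × 10⁻²⁰ J = 0.131 eV.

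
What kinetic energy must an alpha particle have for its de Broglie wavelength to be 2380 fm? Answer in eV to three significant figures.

p = h/λ = 6.626 × 10⁻³⁴ / 2.380 × 10⁻¹² = 2.784 × 10⁻²² kg·m/s.
KE = p²/(2m) = (2.784 × 10⁻²²)² / (2 × 6.645 × 10⁻²⁷) = 5.832 × 10⁻¹⁸ J = 36.4 eV.

KE = 36.4 eV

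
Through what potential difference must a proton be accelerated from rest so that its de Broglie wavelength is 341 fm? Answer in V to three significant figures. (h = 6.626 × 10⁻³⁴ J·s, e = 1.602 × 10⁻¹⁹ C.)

p = h/λ = 6.626 × 10⁻³⁴ / 3.410 × 10⁻¹³ = 1.943 × 10⁻²¹ kg·m/s.
KE = p²/(2m) = 1.128 × 10⁻¹⁵ J.
V = KE/e = 1.128 × 10⁻¹⁵ / (1.602 × 10⁻¹⁹) = 7040 V.

V = 7040 V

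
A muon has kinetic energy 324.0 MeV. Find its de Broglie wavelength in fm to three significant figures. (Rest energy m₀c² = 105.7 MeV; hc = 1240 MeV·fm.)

Total energy E = KE + m₀c² = 324.0 + 105.7 = 429.7 MeV.
(pc)² = E² − (m₀c²)² = (429.7)² − (105.7)² = 1.735 × 10⁵ MeV², so pc = 416.5 MeV.
λ = hc/(pc) = 1240 MeV·fm / 416.5 MeV = 2.98 fm.

λ = 2.98 fm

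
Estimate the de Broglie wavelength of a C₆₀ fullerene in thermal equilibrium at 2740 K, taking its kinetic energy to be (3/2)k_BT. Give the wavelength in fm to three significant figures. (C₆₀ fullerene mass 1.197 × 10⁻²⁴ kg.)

λ = 1800 fm

KE = (3/2)k_BT = 1.5 × 1.381 × 10⁻²³ × 2740 = 5.676 × 10⁻²⁰ J.
p = √(2mKE) = √(2 × 1.197 × 10⁻²⁴ × 5.676 × 10⁻²⁰) = 3.686 × 10⁻²² kg·m/s.
λ = h/p = 1.80 × 10⁻¹² m = 1800 fm.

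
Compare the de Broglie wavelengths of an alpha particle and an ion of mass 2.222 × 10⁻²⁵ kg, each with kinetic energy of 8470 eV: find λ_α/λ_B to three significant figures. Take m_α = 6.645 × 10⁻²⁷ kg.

At fixed KE, p = √(2mKE) so λ = h/p ∝ 1/√m.
λ_α/λ_B = √(m_B/m_α) = √(2.222 × 10⁻²⁵/6.645 × 10⁻²⁷) = √(33.44) = 5.78.

λ_α/λ_B = 5.78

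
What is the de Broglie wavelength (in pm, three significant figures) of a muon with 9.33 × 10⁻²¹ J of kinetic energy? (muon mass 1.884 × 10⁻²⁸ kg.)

p = √(2mKE) = √(2 × 1.884 × 10⁻²⁸ × 9.330 × 10⁻²¹) = 1.875 × 10⁻²⁴ kg·m/s.
λ = h/p = 6.626 × 10⁻³⁴ / 1.875 × 10⁻²⁴ = 3.53 × 10⁻¹⁰ m = 353 pm.

λ = 353 pm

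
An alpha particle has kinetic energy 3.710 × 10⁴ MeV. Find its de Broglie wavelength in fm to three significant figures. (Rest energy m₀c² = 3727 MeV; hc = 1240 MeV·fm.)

λ = 0.0305 fm

Total energy E = KE + m₀c² = 3.710 × 10⁴ + 3727 = 40827 MeV.
(pc)² = E² − (m₀c²)² = (40827)² − (3727)² = 1.653 × 10⁹ MeV², so pc = 4.066 × 10⁴ MeV.
λ = hc/(pc) = 1240 MeV·fm / 4.066 × 10⁴ MeV = 0.0305 fm.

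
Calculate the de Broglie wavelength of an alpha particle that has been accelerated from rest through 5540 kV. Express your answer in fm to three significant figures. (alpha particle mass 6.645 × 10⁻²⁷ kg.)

KE = 2eV = 2 × 1.602 × 10⁻¹⁹ × 5.540 × 10⁶ = 1.775 × 10⁻¹² J.
p = √(2mKE) = √(2 × 6.645 × 10⁻²⁷ × 1.775 × 10⁻¹²) = 1.536 × 10⁻¹⁹ kg·m/s.
λ = h/p = 6.626 × 10⁻³⁴ / 1.536 × 10⁻¹⁹ = 4.31 × 10⁻¹⁵ m = 4.31 fm.

λ = 4.31 fm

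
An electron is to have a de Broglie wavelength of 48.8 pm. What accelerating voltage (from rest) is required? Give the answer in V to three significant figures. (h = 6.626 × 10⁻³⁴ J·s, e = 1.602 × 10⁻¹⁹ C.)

V = 632 V

p = h/λ = 6.626 × 10⁻³⁴ / 4.880 × 10⁻¹¹ = 1.358 × 10⁻²³ kg·m/s.
KE = p²/(2m) = 1.012 × 10⁻¹⁶ J.
V = KE/e = 1.012 × 10⁻¹⁶ / (1.602 × 10⁻¹⁹) = 632 V.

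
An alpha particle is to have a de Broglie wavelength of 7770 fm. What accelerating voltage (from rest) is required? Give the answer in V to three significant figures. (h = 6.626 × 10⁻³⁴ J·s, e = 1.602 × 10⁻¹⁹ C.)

V = 1.71 V

p = h/λ = 6.626 × 10⁻³⁴ / 7.770 × 10⁻¹² = 8.528 × 10⁻²³ kg·m/s.
KE = p²/(2m) = 5.472 × 10⁻¹⁹ J.
V = KE/2e = 5.472 × 10⁻¹⁹ / (2 × 1.602 × 10⁻¹⁹) = 1.71 V.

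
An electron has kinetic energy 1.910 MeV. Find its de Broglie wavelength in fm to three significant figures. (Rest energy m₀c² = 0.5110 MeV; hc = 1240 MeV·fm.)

λ = 524 fm

Total energy E = KE + m₀c² = 1.910 + 0.5110 = 2.4210 MeV.
(pc)² = E² − (m₀c²)² = (2.4210)² − (0.5110)² = 5.600 MeV², so pc = 2.366 MeV.
λ = hc/(pc) = 1240 MeV·fm / 2.366 MeV = 524 fm.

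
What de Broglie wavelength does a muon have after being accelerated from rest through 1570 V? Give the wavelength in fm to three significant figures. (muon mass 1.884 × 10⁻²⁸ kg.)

KE = eV = 1.602 × 10⁻¹⁹ × 1570 = 2.515 × 10⁻¹⁶ J.
p = √(2mKE) = √(2 × 1.884 × 10⁻²⁸ × 2.515 × 10⁻¹⁶) = 3.078 × 10⁻²² kg·m/s.
λ = h/p = 6.626 × 10⁻³⁴ / 3.078 × 10⁻²² = 2.15 × 10⁻¹² m = 2150 fm.

λ = 2150 fm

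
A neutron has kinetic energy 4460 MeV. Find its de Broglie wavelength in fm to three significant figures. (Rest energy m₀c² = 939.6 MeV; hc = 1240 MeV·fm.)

Total energy E = KE + m₀c² = 4460 + 939.6 = 5399.6 MeV.
(pc)² = E² − (m₀c²)² = (5399.6)² − (939.6)² = 2.827 × 10⁷ MeV², so pc = 5317 MeV.
λ = hc/(pc) = 1240 MeV·fm / 5317 MeV = 0.233 fm.

λ = 0.233 fm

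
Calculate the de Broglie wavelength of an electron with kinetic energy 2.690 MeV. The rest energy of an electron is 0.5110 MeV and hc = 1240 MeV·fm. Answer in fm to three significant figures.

λ = 392 fm

Total energy E = KE + m₀c² = 2.690 + 0.5110 = 3.2010 MeV.
(pc)² = E² − (m₀c²)² = (3.2010)² − (0.5110)² = 9.985 MeV², so pc = 3.160 MeV.
λ = hc/(pc) = 1240 MeV·fm / 3.160 MeV = 392 fm.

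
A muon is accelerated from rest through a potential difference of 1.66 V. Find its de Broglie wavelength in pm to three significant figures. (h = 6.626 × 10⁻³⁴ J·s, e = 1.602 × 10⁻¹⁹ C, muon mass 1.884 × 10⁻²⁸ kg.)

λ = 66.2 pm

KE = eV = 1.602 × 10⁻¹⁹ × 1.660 = 2.659 × 10⁻¹⁹ J.
p = √(2mKE) = √(2 × 1.884 × 10⁻²⁸ × 2.659 × 10⁻¹⁹) = 1.001 × 10⁻²³ kg·m/s.
λ = h/p = 6.626 × 10⁻³⁴ / 1.001 × 10⁻²³ = 6.62 × 10⁻¹¹ m = 66.2 pm.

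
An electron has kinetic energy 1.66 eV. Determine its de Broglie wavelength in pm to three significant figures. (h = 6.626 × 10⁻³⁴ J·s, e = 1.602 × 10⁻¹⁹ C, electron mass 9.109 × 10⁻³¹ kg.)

KE = 1.66 eV = 2.659 × 10⁻¹⁹ J.
p = √(2mKE) = √(2 × 9.109 × 10⁻³¹ × 2.659 × 10⁻¹⁹) = 6.960 × 10⁻²⁵ kg·m/s.
λ = h/p = 6.626 × 10⁻³⁴ / 6.960 × 10⁻²⁵ = 9.52 × 10⁻¹⁰ m = 952 pm.

λ = 952 pm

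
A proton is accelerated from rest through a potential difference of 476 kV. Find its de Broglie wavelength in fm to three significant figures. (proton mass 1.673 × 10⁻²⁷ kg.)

KE = eV = 1.602 × 10⁻¹⁹ × 4.760 × 10⁵ = 7.626 × 10⁻¹⁴ J.
p = √(2mKE) = √(2 × 1.673 × 10⁻²⁷ × 7.626 × 10⁻¹⁴) = 1.597 × 10⁻²⁰ kg·m/s.
λ = h/p = 6.626 × 10⁻³⁴ / 1.597 × 10⁻²⁰ = 4.15 × 10⁻¹⁴ m = 41.5 fm.

λ = 41.5 fm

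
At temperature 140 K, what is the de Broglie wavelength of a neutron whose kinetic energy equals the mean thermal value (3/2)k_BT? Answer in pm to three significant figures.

KE = (3/2)k_BT = 1.5 × 1.381 × 10⁻²³ × 140 = 2.900 × 10⁻²¹ J.
p = √(2mKE) = √(2 × 1.675 × 10⁻²⁷ × 2.900 × 10⁻²¹) = 3.117 × 10⁻²⁴ kg·m/s.
λ = h/p = 2.13 × 10⁻¹⁰ m = 213 pm.

λ = 213 pm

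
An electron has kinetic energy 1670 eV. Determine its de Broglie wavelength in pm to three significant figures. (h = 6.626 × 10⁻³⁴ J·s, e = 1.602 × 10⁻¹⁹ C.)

KE = 1670 eV = 2.675 × 10⁻¹⁶ J.
p = √(2mKE) = √(2 × 9.109 × 10⁻³¹ × 2.675 × 10⁻¹⁶) = 2.208 × 10⁻²³ kg·m/s.
λ = h/p = 6.626 × 10⁻³⁴ / 2.208 × 10⁻²³ = 3.00 × 10⁻¹¹ m = 30.0 pm.

λ = 30.0 pm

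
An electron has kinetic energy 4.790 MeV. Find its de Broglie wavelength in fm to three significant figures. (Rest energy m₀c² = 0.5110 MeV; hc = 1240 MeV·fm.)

Total energy E = KE + m₀c² = 4.790 + 0.5110 = 5.3010 MeV.
(pc)² = E² − (m₀c²)² = (5.3010)² − (0.5110)² = 27.84 MeV², so pc = 5.276 MeV.
λ = hc/(pc) = 1240 MeV·fm / 5.276 MeV = 235 fm.

λ = 235 fm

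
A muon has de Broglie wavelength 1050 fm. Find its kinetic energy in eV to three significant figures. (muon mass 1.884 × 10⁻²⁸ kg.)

p = h/λ = 6.626 × 10⁻³⁴ / 1.050 × 10⁻¹² = 6.310 × 10⁻²² kg·m/s.
KE = p²/(2m) = (6.310 × 10⁻²²)² / (2 × 1.884 × 10⁻²⁸) = 1.057 × 10⁻¹⁵ J = 6600 eV.

KE = 6600 eV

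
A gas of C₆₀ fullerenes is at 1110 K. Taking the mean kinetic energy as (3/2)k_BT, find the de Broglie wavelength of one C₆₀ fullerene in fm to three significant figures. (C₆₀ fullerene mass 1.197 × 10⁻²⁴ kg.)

λ = 2820 fm

KE = (3/2)k_BT = 1.5 × 1.381 × 10⁻²³ × 1110 = 2.299 × 10⁻²⁰ J.
p = √(2mKE) = √(2 × 1.197 × 10⁻²⁴ × 2.299 × 10⁻²⁰) = 2.346 × 10⁻²² kg·m/s.
λ = h/p = 2.82 × 10⁻¹² m = 2820 fm.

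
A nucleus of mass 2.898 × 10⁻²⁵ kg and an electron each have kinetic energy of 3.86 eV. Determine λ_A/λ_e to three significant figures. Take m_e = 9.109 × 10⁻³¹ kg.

At fixed KE, p = √(2mKE) so λ = h/p ∝ 1/√m.
λ_A/λ_e = √(m_e/m_A) = √(9.109 × 10⁻³¹/2.898 × 10⁻²⁵) = √(3.143 × 10⁻⁶) = 1.77 × 10⁻³.

λ_A/λ_e = 1.77 × 10⁻³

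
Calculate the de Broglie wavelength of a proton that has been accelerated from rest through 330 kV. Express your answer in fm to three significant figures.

λ = 49.8 fm

KE = eV = 1.602 × 10⁻¹⁹ × 3.300 × 10⁵ = 5.287 × 10⁻¹⁴ J.
p = √(2mKE) = √(2 × 1.673 × 10⁻²⁷ × 5.287 × 10⁻¹⁴) = 1.330 × 10⁻²⁰ kg·m/s.
λ = h/p = 6.626 × 10⁻³⁴ / 1.330 × 10⁻²⁰ = 4.98 × 10⁻¹⁴ m = 49.8 fm.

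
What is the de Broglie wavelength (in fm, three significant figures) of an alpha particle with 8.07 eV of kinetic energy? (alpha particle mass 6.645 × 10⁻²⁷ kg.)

KE = 8.07 eV = 1.293 × 10⁻¹⁸ J.
p = √(2mKE) = √(2 × 6.645 × 10⁻²⁷ × 1.293 × 10⁻¹⁸) = 1.311 × 10⁻²² kg·m/s.
λ = h/p = 6.626 × 10⁻³⁴ / 1.311 × 10⁻²² = 5.05 × 10⁻¹² m = 5050 fm.

λ = 5050 fm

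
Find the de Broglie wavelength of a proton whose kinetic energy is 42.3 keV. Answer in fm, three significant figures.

λ = 139 fm

KE = 42.3 keV = 6.776 × 10⁻¹⁵ J.
p = √(2mKE) = √(2 × 1.673 × 10⁻²⁷ × 6.776 × 10⁻¹⁵) = 4.762 × 10⁻²¹ kg·m/s.
λ = h/p = 6.626 × 10⁻³⁴ / 4.762 × 10⁻²¹ = 1.39 × 10⁻¹³ m = 139 fm.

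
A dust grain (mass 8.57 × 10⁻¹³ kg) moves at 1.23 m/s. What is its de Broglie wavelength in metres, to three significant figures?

p = mv = 8.57 × 10⁻¹³ × 1.23 = 1.054 × 10⁻¹² kg·m/s.
λ = h/p = 6.626 × 10⁻³⁴ / 1.054 × 10⁻¹² = 6.29 × 10⁻²² m.

λ = 6.29 × 10⁻²² m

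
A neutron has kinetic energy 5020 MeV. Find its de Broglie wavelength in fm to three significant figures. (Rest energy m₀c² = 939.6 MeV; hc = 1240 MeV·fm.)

Total energy E = KE + m₀c² = 5020 + 939.6 = 5959.6 MeV.
(pc)² = E² − (m₀c²)² = (5959.6)² − (939.6)² = 3.463 × 10⁷ MeV², so pc = 5885 MeV.
λ = hc/(pc) = 1240 MeV·fm / 5885 MeV = 0.211 fm.

λ = 0.211 fm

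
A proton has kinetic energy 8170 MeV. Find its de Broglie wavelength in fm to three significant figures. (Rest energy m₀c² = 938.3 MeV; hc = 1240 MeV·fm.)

λ = 0.137 fm

Total energy E = KE + m₀c² = 8170 + 938.3 = 9108.3 MeV.
(pc)² = E² − (m₀c²)² = (9108.3)² − (938.3)² = 8.208 × 10⁷ MeV², so pc = 9060 MeV.
λ = hc/(pc) = 1240 MeV·fm / 9060 MeV = 0.137 fm.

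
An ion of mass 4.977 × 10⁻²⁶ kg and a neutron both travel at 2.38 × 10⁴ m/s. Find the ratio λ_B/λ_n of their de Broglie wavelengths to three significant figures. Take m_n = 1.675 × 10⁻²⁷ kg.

At fixed v, p = mv so λ = h/(mv) ∝ 1/m.
λ_B/λ_n = m_n/m_B = 1.675 × 10⁻²⁷/4.977 × 10⁻²⁶ = 0.0337.

λ_B/λ_n = 0.0337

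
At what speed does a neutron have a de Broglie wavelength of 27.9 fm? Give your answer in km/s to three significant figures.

v = 1.42 × 10⁴ km/s

p = h/λ = 6.626 × 10⁻³⁴ / 2.790 × 10⁻¹⁴ = 2.375 × 10⁻²⁰ kg·m/s.
v = p/m = 2.375 × 10⁻²⁰ / 1.675 × 10⁻²⁷ = 1.42 × 10⁷ m/s = 1.42 × 10⁴ km/s.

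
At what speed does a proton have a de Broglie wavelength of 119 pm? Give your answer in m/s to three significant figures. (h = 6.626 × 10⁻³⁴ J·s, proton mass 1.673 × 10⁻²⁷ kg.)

v = 3330 m/s

p = h/λ = 6.626 × 10⁻³⁴ / 1.190 × 10⁻¹⁰ = 5.568 × 10⁻²⁴ kg·m/s.
v = p/m = 5.568 × 10⁻²⁴ / 1.673 × 10⁻²⁷ = 3.33 × 10³ m/s = 3330 m/s.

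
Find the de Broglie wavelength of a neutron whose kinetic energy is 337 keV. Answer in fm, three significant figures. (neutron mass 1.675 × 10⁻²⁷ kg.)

KE = 337 keV = 5.399 × 10⁻¹⁴ J.
p = √(2mKE) = √(2 × 1.675 × 10⁻²⁷ × 5.399 × 10⁻¹⁴) = 1.345 × 10⁻²⁰ kg·m/s.
λ = h/p = 6.626 × 10⁻³⁴ / 1.345 × 10⁻²⁰ = 4.93 × 10⁻¹⁴ m = 49.3 fm.

λ = 49.3 fm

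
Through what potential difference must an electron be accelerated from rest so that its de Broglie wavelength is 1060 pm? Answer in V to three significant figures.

p = h/λ = 6.626 × 10⁻³⁴ / 1.060 × 10⁻⁹ = 6.251 × 10⁻²⁵ kg·m/s.
KE = p²/(2m) = 2.145 × 10⁻¹⁹ J.
V = KE/e = 2.145 × 10⁻¹⁹ / (1.602 × 10⁻¹⁹) = 1.34 V.

V = 1.34 V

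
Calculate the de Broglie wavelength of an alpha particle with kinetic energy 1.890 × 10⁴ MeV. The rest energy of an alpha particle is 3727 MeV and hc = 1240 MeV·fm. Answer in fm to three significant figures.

Total energy E = KE + m₀c² = 1.890 × 10⁴ + 3727 = 22627 MeV.
(pc)² = E² − (m₀c²)² = (22627)² − (3727)² = 4.981 × 10⁸ MeV², so pc = 2.232 × 10⁴ MeV.
λ = hc/(pc) = 1240 MeV·fm / 2.232 × 10⁴ MeV = 0.0556 fm.

λ = 0.0556 fm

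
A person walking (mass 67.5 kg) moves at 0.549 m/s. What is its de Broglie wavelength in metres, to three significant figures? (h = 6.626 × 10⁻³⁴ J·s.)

p = mv = 67.5 × 0.549 = 3.706 × 10¹ kg·m/s.
λ = h/p = 6.626 × 10⁻³⁴ / 3.706 × 10¹ = 1.79 × 10⁻³⁵ m.

λ = 1.79 × 10⁻³⁵ m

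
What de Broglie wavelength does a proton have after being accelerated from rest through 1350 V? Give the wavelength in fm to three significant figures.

λ = 779 fm

KE = eV = 1.602 × 10⁻¹⁹ × 1350 = 2.163 × 10⁻¹⁶ J.
p = √(2mKE) = √(2 × 1.673 × 10⁻²⁷ × 2.163 × 10⁻¹⁶) = 8.507 × 10⁻²² kg·m/s.
λ = h/p = 6.626 × 10⁻³⁴ / 8.507 × 10⁻²² = 7.79 × 10⁻¹³ m = 779 fm.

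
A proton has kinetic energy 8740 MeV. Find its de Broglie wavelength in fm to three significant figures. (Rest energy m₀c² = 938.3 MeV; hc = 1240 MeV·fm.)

Total energy E = KE + m₀c² = 8740 + 938.3 = 9678.3 MeV.
(pc)² = E² − (m₀c²)² = (9678.3)² − (938.3)² = 9.279 × 10⁷ MeV², so pc = 9633 MeV.
λ = hc/(pc) = 1240 MeV·fm / 9633 MeV = 0.129 fm.

λ = 0.129 fm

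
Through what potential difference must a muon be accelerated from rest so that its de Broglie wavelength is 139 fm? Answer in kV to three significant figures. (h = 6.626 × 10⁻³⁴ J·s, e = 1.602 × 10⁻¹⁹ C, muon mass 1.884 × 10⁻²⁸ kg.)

p = h/λ = 6.626 × 10⁻³⁴ / 1.390 × 10⁻¹³ = 4.767 × 10⁻²¹ kg·m/s.
KE = p²/(2m) = 6.031 × 10⁻¹⁴ J.
V = KE/e = 6.031 × 10⁻¹⁴ / (1.602 × 10⁻¹⁹) = 376 kV.

V = 376 kV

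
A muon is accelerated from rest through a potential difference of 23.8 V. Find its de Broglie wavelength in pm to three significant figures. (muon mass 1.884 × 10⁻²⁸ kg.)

λ = 17.5 pm

KE = eV = 1.602 × 10⁻¹⁹ × 23.80 = 3.813 × 10⁻¹⁸ J.
p = √(2mKE) = √(2 × 1.884 × 10⁻²⁸ × 3.813 × 10⁻¹⁸) = 3.790 × 10⁻²³ kg·m/s.
λ = h/p = 6.626 × 10⁻³⁴ / 3.790 × 10⁻²³ = 1.75 × 10⁻¹¹ m = 17.5 pm.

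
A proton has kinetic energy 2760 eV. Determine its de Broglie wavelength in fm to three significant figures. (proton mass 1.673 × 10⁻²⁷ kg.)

λ = 545 fm

KE = 2760 eV = 4.422 × 10⁻¹⁶ J.
p = √(2mKE) = √(2 × 1.673 × 10⁻²⁷ × 4.422 × 10⁻¹⁶) = 1.216 × 10⁻²¹ kg·m/s.
λ = h/p = 6.626 × 10⁻³⁴ / 1.216 × 10⁻²¹ = 5.45 × 10⁻¹³ m = 545 fm.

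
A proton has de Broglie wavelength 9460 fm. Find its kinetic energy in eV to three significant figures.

p = h/λ = 6.626 × 10⁻³⁴ / 9.460 × 10⁻¹² = 7.004 × 10⁻²³ kg·m/s.
KE = p²/(2m) = (7.004 × 10⁻²³)² / (2 × 1.673 × 10⁻²⁷) = 1.466 × 10⁻¹⁸ J = 9.15 eV.

KE = 9.15 eV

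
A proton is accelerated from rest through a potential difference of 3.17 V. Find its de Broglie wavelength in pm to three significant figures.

KE = eV = 1.602 × 10⁻¹⁹ × 3.170 = 5.078 × 10⁻¹⁹ J.
p = √(2mKE) = √(2 × 1.673 × 10⁻²⁷ × 5.078 × 10⁻¹⁹) = 4.122 × 10⁻²³ kg·m/s.
λ = h/p = 6.626 × 10⁻³⁴ / 4.122 × 10⁻²³ = 1.61 × 10⁻¹¹ m = 16.1 pm.

λ = 16.1 pm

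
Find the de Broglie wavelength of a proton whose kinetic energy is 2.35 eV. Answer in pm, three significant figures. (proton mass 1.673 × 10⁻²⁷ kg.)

λ = 18.7 pm

KE = 2.35 eV = 3.765 × 10⁻¹⁹ J.
p = √(2mKE) = √(2 × 1.673 × 10⁻²⁷ × 3.765 × 10⁻¹⁹) = 3.549 × 10⁻²³ kg·m/s.
λ = h/p = 6.626 × 10⁻³⁴ / 3.549 × 10⁻²³ = 1.87 × 10⁻¹¹ m = 18.7 pm.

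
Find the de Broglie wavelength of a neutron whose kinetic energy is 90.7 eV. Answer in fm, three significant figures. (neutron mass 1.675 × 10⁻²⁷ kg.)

KE = 90.7 eV = 1.453 × 10⁻¹⁷ J.
p = √(2mKE) = √(2 × 1.675 × 10⁻²⁷ × 1.453 × 10⁻¹⁷) = 2.206 × 10⁻²² kg·m/s.
λ = h/p = 6.626 × 10⁻³⁴ / 2.206 × 10⁻²² = 3.00 × 10⁻¹² m = 3000 fm.

λ = 3000 fm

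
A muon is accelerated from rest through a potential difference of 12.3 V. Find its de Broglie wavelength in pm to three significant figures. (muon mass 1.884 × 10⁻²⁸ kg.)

λ = 24.3 pm

KE = eV = 1.602 × 10⁻¹⁹ × 12.30 = 1.970 × 10⁻¹⁸ J.
p = √(2mKE) = √(2 × 1.884 × 10⁻²⁸ × 1.970 × 10⁻¹⁸) = 2.725 × 10⁻²³ kg·m/s.
λ = h/p = 6.626 × 10⁻³⁴ / 2.725 × 10⁻²³ = 2.43 × 10⁻¹¹ m = 24.3 pm.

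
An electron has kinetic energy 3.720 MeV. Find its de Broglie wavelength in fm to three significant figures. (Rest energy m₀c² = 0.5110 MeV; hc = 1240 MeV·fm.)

λ = 295 fm

Total energy E = KE + m₀c² = 3.720 + 0.5110 = 4.2310 MeV.
(pc)² = E² − (m₀c²)² = (4.2310)² − (0.5110)² = 17.64 MeV², so pc = 4.200 MeV.
λ = hc/(pc) = 1240 MeV·fm / 4.200 MeV = 295 fm.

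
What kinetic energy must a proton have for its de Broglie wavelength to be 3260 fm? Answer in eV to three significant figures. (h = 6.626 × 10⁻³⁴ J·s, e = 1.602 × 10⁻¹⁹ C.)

p = h/λ = 6.626 × 10⁻³⁴ / 3.260 × 10⁻¹² = 2.033 × 10⁻²² kg·m/s.
KE = p²/(2m) = (2.033 × 10⁻²²)² / (2 × 1.673 × 10⁻²⁷) = 1.235 × 10⁻¹⁷ J = 77.1 eV.

KE = 77.1 eV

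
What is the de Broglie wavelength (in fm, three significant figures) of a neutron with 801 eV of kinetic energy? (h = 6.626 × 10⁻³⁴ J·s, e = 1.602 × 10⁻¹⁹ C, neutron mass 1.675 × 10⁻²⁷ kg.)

λ = 1010 fm

KE = 801 eV = 1.283 × 10⁻¹⁶ J.
p = √(2mKE) = √(2 × 1.675 × 10⁻²⁷ × 1.283 × 10⁻¹⁶) = 6.556 × 10⁻²² kg·m/s.
λ = h/p = 6.626 × 10⁻³⁴ / 6.556 × 10⁻²² = 1.01 × 10⁻¹² m = 1010 fm.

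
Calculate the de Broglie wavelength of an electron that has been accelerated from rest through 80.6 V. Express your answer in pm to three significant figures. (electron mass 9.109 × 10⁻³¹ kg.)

KE = eV = 1.602 × 10⁻¹⁹ × 80.60 = 1.291 × 10⁻¹⁷ J.
p = √(2mKE) = √(2 × 9.109 × 10⁻³¹ × 1.291 × 10⁻¹⁷) = 4.850 × 10⁻²⁴ kg·m/s.
λ = h/p = 6.626 × 10⁻³⁴ / 4.850 × 10⁻²⁴ = 1.37 × 10⁻¹⁰ m = 137 pm.

λ = 137 pm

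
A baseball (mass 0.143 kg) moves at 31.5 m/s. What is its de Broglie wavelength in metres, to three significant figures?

p = mv = 0.143 × 31.5 = 4.504 kg·m/s.
λ = h/p = 6.626 × 10⁻³⁴ / 4.504 = 1.47 × 10⁻³⁴ m.

λ = 1.47 × 10⁻³⁴ m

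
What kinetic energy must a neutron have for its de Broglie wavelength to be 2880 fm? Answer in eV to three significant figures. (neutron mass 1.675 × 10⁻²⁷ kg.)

p = h/λ = 6.626 × 10⁻³⁴ / 2.880 × 10⁻¹² = 2.301 × 10⁻²² kg·m/s.
KE = p²/(2m) = (2.301 × 10⁻²²)² / (2 × 1.675 × 10⁻²⁷) = 1.580 × 10⁻¹⁷ J = 98.6 eV.

KE = 98.6 eV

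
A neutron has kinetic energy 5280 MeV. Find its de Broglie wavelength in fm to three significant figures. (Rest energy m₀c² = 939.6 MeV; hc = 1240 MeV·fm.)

λ = 0.202 fm

Total energy E = KE + m₀c² = 5280 + 939.6 = 6219.6 MeV.
(pc)² = E² − (m₀c²)² = (6219.6)² − (939.6)² = 3.780 × 10⁷ MeV², so pc = 6148 MeV.
λ = hc/(pc) = 1240 MeV·fm / 6148 MeV = 0.202 fm.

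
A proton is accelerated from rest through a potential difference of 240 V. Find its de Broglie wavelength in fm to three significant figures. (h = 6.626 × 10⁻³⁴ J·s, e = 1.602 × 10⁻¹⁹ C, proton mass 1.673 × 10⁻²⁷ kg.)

λ = 1850 fm

KE = eV = 1.602 × 10⁻¹⁹ × 240.0 = 3.845 × 10⁻¹⁷ J.
p = √(2mKE) = √(2 × 1.673 × 10⁻²⁷ × 3.845 × 10⁻¹⁷) = 3.587 × 10⁻²² kg·m/s.
λ = h/p = 6.626 × 10⁻³⁴ / 3.587 × 10⁻²² = 1.85 × 10⁻¹² m = 1850 fm.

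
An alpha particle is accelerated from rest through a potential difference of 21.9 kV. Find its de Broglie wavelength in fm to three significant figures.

λ = 68.6 fm

KE = 2eV = 2 × 1.602 × 10⁻¹⁹ × 2.190 × 10⁴ = 7.017 × 10⁻¹⁵ J.
p = √(2mKE) = √(2 × 6.645 × 10⁻²⁷ × 7.017 × 10⁻¹⁵) = 9.657 × 10⁻²¹ kg·m/s.
λ = h/p = 6.626 × 10⁻³⁴ / 9.657 × 10⁻²¹ = 6.86 × 10⁻¹⁴ m = 68.6 fm.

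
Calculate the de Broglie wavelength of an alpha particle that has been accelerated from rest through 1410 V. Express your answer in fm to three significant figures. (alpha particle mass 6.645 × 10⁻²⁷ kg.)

λ = 270 fm

KE = 2eV = 2 × 1.602 × 10⁻¹⁹ × 1410 = 4.518 × 10⁻¹⁶ J.
p = √(2mKE) = √(2 × 6.645 × 10⁻²⁷ × 4.518 × 10⁻¹⁶) = 2.450 × 10⁻²¹ kg·m/s.
λ = h/p = 6.626 × 10⁻³⁴ / 2.450 × 10⁻²¹ = 2.70 × 10⁻¹³ m = 270 fm.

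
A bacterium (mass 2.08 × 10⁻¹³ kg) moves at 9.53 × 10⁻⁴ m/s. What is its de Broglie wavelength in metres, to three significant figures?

λ = 3.34 × 10⁻¹⁸ m

p = mv = 2.08 × 10⁻¹³ × 9.53 × 10⁻⁴ = 1.982 × 10⁻¹⁶ kg·m/s.
λ = h/p = 6.626 × 10⁻³⁴ / 1.982 × 10⁻¹⁶ = 3.34 × 10⁻¹⁸ m.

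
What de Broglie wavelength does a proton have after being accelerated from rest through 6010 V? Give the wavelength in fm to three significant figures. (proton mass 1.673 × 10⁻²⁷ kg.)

λ = 369 fm

KE = eV = 1.602 × 10⁻¹⁹ × 6010 = 9.628 × 10⁻¹⁶ J.
p = √(2mKE) = √(2 × 1.673 × 10⁻²⁷ × 9.628 × 10⁻¹⁶) = 1.795 × 10⁻²¹ kg·m/s.
λ = h/p = 6.626 × 10⁻³⁴ / 1.795 × 10⁻²¹ = 3.69 × 10⁻¹³ m = 369 fm.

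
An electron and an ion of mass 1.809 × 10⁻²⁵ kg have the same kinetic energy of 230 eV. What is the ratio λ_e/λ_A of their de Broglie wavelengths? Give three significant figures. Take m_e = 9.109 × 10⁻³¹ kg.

λ_e/λ_A = 446

At fixed KE, p = √(2mKE) so λ = h/p ∝ 1/√m.
λ_e/λ_A = √(m_A/m_e) = √(1.809 × 10⁻²⁵/9.109 × 10⁻³¹) = √(1.986 × 10⁵) = 446.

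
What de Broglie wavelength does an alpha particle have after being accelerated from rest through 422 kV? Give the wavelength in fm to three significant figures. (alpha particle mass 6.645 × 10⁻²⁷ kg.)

KE = 2eV = 2 × 1.602 × 10⁻¹⁹ × 4.220 × 10⁵ = 1.352 × 10⁻¹³ J.
p = √(2mKE) = √(2 × 6.645 × 10⁻²⁷ × 1.352 × 10⁻¹³) = 4.239 × 10⁻²⁰ kg·m/s.
λ = h/p = 6.626 × 10⁻³⁴ / 4.239 × 10⁻²⁰ = 1.56 × 10⁻¹⁴ m = 15.6 fm.

λ = 15.6 fm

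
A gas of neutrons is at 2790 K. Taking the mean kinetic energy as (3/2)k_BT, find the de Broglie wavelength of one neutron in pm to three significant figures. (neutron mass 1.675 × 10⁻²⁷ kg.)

KE = (3/2)k_BT = 1.5 × 1.381 × 10⁻²³ × 2790 = 5.779 × 10⁻²⁰ J.
p = √(2mKE) = √(2 × 1.675 × 10⁻²⁷ × 5.779 × 10⁻²⁰) = 1.391 × 10⁻²³ kg·m/s.
λ = h/p = 4.76 × 10⁻¹¹ m = 47.6 pm.

λ = 47.6 pm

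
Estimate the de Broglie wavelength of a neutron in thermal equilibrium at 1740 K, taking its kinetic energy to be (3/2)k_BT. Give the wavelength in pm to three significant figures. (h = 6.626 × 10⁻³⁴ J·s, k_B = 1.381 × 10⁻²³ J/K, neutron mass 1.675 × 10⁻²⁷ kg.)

KE = (3/2)k_BT = 1.5 × 1.381 × 10⁻²³ × 1740 = 3.604 × 10⁻²⁰ J.
p = √(2mKE) = √(2 × 1.675 × 10⁻²⁷ × 3.604 × 10⁻²⁰) = 1.099 × 10⁻²³ kg·m/s.
λ = h/p = 6.03 × 10⁻¹¹ m = 60.3 pm.

λ = 60.3 pm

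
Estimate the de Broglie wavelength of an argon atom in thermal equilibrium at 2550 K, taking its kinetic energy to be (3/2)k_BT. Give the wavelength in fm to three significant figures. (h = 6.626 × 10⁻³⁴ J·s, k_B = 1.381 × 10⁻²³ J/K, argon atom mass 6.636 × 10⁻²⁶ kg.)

λ = 7910 fm

KE = (3/2)k_BT = 1.5 × 1.381 × 10⁻²³ × 2550 = 5.282 × 10⁻²⁰ J.
p = √(2mKE) = √(2 × 6.636 × 10⁻²⁶ × 5.282 × 10⁻²⁰) = 8.373 × 10⁻²³ kg·m/s.
λ = h/p = 7.91 × 10⁻¹² m = 7910 fm.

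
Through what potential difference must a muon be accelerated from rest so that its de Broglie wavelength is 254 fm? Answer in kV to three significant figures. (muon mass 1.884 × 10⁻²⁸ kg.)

p = h/λ = 6.626 × 10⁻³⁴ / 2.540 × 10⁻¹³ = 2.609 × 10⁻²¹ kg·m/s.
KE = p²/(2m) = 1.806 × 10⁻¹⁴ J.
V = KE/e = 1.806 × 10⁻¹⁴ / (1.602 × 10⁻¹⁹) = 113 kV.

V = 113 kV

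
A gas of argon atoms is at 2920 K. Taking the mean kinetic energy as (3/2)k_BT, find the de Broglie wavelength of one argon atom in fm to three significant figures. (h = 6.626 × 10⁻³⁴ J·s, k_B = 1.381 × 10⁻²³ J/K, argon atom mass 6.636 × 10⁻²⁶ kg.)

λ = 7400 fm

KE = (3/2)k_BT = 1.5 × 1.381 × 10⁻²³ × 2920 = 6.049 × 10⁻²⁰ J.
p = √(2mKE) = √(2 × 6.636 × 10⁻²⁶ × 6.049 × 10⁻²⁰) = 8.960 × 10⁻²³ kg·m/s.
λ = h/p = 7.40 × 10⁻¹² m = 7400 fm.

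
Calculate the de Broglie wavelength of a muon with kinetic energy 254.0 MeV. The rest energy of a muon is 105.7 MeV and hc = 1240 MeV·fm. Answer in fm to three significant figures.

λ = 3.61 fm

Total energy E = KE + m₀c² = 254.0 + 105.7 = 359.7 MeV.
(pc)² = E² − (m₀c²)² = (359.7)² − (105.7)² = 1.182 × 10⁵ MeV², so pc = 343.8 MeV.
λ = hc/(pc) = 1240 MeV·fm / 343.8 MeV = 3.61 fm.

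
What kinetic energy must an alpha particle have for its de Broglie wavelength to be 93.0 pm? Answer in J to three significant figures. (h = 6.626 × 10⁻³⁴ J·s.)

KE = 3.82 × 10⁻²¹ J

p = h/λ = 6.626 × 10⁻³⁴ / 9.300 × 10⁻¹¹ = 7.125 × 10⁻²⁴ kg·m/s.
KE = p²/(2m) = (7.125 × 10⁻²⁴)² / (2 × 6.645 × 10⁻²⁷) = 3.820 × 10⁻²¹ J = 3.82 × 10⁻²¹ J.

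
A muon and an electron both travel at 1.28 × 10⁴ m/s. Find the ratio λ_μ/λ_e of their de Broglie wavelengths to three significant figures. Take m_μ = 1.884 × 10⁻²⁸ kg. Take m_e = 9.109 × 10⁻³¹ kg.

At fixed v, p = mv so λ = h/(mv) ∝ 1/m.
λ_μ/λ_e = m_e/m_μ = 9.109 × 10⁻³¹/1.884 × 10⁻²⁸ = 4.83 × 10⁻³.

λ_μ/λ_e = 4.83 × 10⁻³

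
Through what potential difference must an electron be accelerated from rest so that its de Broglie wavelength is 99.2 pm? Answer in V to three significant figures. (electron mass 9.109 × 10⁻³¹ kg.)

V = 153 V

p = h/λ = 6.626 × 10⁻³⁴ / 9.920 × 10⁻¹¹ = 6.679 × 10⁻²⁴ kg·m/s.
KE = p²/(2m) = 2.449 × 10⁻¹⁷ J.
V = KE/e = 2.449 × 10⁻¹⁷ / (1.602 × 10⁻¹⁹) = 153 V.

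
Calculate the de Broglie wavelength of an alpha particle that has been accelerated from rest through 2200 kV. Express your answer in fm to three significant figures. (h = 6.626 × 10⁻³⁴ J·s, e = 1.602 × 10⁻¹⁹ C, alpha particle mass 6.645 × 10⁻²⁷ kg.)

λ = 6.85 fm

KE = 2eV = 2 × 1.602 × 10⁻¹⁹ × 2.200 × 10⁶ = 7.049 × 10⁻¹³ J.
p = √(2mKE) = √(2 × 6.645 × 10⁻²⁷ × 7.049 × 10⁻¹³) = 9.679 × 10⁻²⁰ kg·m/s.
λ = h/p = 6.626 × 10⁻³⁴ / 9.679 × 10⁻²⁰ = 6.85 × 10⁻¹⁵ m = 6.85 fm.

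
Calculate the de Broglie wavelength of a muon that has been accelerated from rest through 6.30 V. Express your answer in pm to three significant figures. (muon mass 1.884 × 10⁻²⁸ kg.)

KE = eV = 1.602 × 10⁻¹⁹ × 6.300 = 1.009 × 10⁻¹⁸ J.
p = √(2mKE) = √(2 × 1.884 × 10⁻²⁸ × 1.009 × 10⁻¹⁸) = 1.950 × 10⁻²³ kg·m/s.
λ = h/p = 6.626 × 10⁻³⁴ / 1.950 × 10⁻²³ = 3.40 × 10⁻¹¹ m = 34.0 pm.

λ = 34.0 pm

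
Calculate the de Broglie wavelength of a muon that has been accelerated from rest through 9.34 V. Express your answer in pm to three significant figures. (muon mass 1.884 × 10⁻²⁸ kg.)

KE = eV = 1.602 × 10⁻¹⁹ × 9.340 = 1.496 × 10⁻¹⁸ J.
p = √(2mKE) = √(2 × 1.884 × 10⁻²⁸ × 1.496 × 10⁻¹⁸) = 2.374 × 10⁻²³ kg·m/s.
λ = h/p = 6.626 × 10⁻³⁴ / 2.374 × 10⁻²³ = 2.79 × 10⁻¹¹ m = 27.9 pm.

λ = 27.9 pm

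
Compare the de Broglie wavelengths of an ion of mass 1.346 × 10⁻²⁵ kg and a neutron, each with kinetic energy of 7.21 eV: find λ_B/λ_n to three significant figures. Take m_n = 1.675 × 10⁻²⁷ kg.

λ_B/λ_n = 0.112

At fixed KE, p = √(2mKE) so λ = h/p ∝ 1/√m.
λ_B/λ_n = √(m_n/m_B) = √(1.675 × 10⁻²⁷/1.346 × 10⁻²⁵) = √(0.01244) = 0.112.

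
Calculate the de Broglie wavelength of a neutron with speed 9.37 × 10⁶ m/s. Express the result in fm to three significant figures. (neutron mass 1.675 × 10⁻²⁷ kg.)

p = mv = 1.675 × 10⁻²⁷ × 9.37 × 10⁶ = 1.569 × 10⁻²⁰ kg·m/s.
λ = h/p = 6.626 × 10⁻³⁴ / 1.569 × 10⁻²⁰ = 4.22 × 10⁻¹⁴ m = 42.2 fm.

λ = 42.2 fm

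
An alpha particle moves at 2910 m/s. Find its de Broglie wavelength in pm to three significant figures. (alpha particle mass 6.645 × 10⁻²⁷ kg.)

p = mv = 6.645 × 10⁻²⁷ × 2910 = 1.934 × 10⁻²³ kg·m/s.
λ = h/p = 6.626 × 10⁻³⁴ / 1.934 × 10⁻²³ = 3.43 × 10⁻¹¹ m = 34.3 pm.

λ = 34.3 pm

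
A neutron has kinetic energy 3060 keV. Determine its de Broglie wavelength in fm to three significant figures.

λ = 16.4 fm

KE = 3060 keV = 4.902 × 10⁻¹³ J.
p = √(2mKE) = √(2 × 1.675 × 10⁻²⁷ × 4.902 × 10⁻¹³) = 4.052 × 10⁻²⁰ kg·m/s.
λ = h/p = 6.626 × 10⁻³⁴ / 4.052 × 10⁻²⁰ = 1.64 × 10⁻¹⁴ m = 16.4 fm.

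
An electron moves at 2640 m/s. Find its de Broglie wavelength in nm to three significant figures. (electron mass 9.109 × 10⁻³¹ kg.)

λ = 276 nm

p = mv = 9.109 × 10⁻³¹ × 2640 = 2.405 × 10⁻²⁷ kg·m/s.
λ = h/p = 6.626 × 10⁻³⁴ / 2.405 × 10⁻²⁷ = 2.76 × 10⁻⁷ m = 276 nm.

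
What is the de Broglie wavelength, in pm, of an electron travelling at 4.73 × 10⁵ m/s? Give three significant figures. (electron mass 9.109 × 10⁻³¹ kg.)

λ = 1540 pm

p = mv = 9.109 × 10⁻³¹ × 4.73 × 10⁵ = 4.309 × 10⁻²⁵ kg·m/s.
λ = h/p = 6.626 × 10⁻³⁴ / 4.309 × 10⁻²⁵ = 1.54 × 10⁻⁹ m = 1540 pm.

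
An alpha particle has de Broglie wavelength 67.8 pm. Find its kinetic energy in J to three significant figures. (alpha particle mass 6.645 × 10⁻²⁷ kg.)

p = h/λ = 6.626 × 10⁻³⁴ / 6.780 × 10⁻¹¹ = 9.773 × 10⁻²⁴ kg·m/s.
KE = p²/(2m) = (9.773 × 10⁻²⁴)² / (2 × 6.645 × 10⁻²⁷) = 7.187 × 10⁻²¹ J = 7.19 × 10⁻²¹ J.

KE = 7.19 × 10⁻²¹ J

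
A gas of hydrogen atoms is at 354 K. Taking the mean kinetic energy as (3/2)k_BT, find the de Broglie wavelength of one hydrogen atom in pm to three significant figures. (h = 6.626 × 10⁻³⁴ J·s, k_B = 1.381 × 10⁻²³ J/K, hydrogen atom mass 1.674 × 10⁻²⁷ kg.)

λ = 134 pm

KE = (3/2)k_BT = 1.5 × 1.381 × 10⁻²³ × 354 = 7.333 × 10⁻²¹ J.
p = √(2mKE) = √(2 × 1.674 × 10⁻²⁷ × 7.333 × 10⁻²¹) = 4.955 × 10⁻²⁴ kg·m/s.
λ = h/p = 1.34 × 10⁻¹⁰ m = 134 pm.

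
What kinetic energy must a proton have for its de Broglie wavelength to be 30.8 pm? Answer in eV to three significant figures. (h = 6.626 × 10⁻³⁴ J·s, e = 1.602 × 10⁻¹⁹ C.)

KE = 0.863 eV

p = h/λ = 6.626 × 10⁻³⁴ / 3.080 × 10⁻¹¹ = 2.151 × 10⁻²³ kg·m/s.
KE = p²/(2m) = (2.151 × 10⁻²³)² / (2 × 1.673 × 10⁻²⁷) = 1.383 × 10⁻¹⁹ J = 0.863 eV.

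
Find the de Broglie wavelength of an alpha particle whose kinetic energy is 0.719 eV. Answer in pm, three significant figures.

λ = 16.9 pm

KE = 0.719 eV = 1.152 × 10⁻¹⁹ J.
p = √(2mKE) = √(2 × 6.645 × 10⁻²⁷ × 1.152 × 10⁻¹⁹) = 3.913 × 10⁻²³ kg·m/s.
λ = h/p = 6.626 × 10⁻³⁴ / 3.913 × 10⁻²³ = 1.69 × 10⁻¹¹ m = 16.9 pm.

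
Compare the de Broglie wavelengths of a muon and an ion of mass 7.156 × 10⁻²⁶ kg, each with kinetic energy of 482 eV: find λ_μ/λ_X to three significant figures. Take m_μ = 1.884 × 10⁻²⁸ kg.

At fixed KE, p = √(2mKE) so λ = h/p ∝ 1/√m.
λ_μ/λ_X = √(m_X/m_μ) = √(7.156 × 10⁻²⁶/1.884 × 10⁻²⁸) = √(379.8) = 19.5.

λ_μ/λ_X = 19.5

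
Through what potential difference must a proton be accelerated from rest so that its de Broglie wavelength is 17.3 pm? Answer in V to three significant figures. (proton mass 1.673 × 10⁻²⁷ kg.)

V = 2.74 V

p = h/λ = 6.626 × 10⁻³⁴ / 1.730 × 10⁻¹¹ = 3.830 × 10⁻²³ kg·m/s.
KE = p²/(2m) = 4.384 × 10⁻¹⁹ J.
V = KE/e = 4.384 × 10⁻¹⁹ / (1.602 × 10⁻¹⁹) = 2.74 V.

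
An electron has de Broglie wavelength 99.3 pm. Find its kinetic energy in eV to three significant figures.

p = h/λ = 6.626 × 10⁻³⁴ / 9.930 × 10⁻¹¹ = 6.673 × 10⁻²⁴ kg·m/s.
KE = p²/(2m) = (6.673 × 10⁻²⁴)² / (2 × 9.109 × 10⁻³¹) = 2.444 × 10⁻¹⁷ J = 153 eV.

KE = 153 eV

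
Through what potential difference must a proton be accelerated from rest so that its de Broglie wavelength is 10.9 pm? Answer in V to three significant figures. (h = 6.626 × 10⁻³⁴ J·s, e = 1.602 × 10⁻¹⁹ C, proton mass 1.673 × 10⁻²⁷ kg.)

p = h/λ = 6.626 × 10⁻³⁴ / 1.090 × 10⁻¹¹ = 6.079 × 10⁻²³ kg·m/s.
KE = p²/(2m) = 1.104 × 10⁻¹⁸ J.
V = KE/e = 1.104 × 10⁻¹⁸ / (1.602 × 10⁻¹⁹) = 6.89 V.

V = 6.89 V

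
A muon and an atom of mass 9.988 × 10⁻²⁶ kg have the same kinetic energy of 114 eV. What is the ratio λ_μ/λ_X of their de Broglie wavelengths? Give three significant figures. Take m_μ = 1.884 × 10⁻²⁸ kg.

At fixed KE, p = √(2mKE) so λ = h/p ∝ 1/√m.
λ_μ/λ_X = √(m_X/m_μ) = √(9.988 × 10⁻²⁶/1.884 × 10⁻²⁸) = √(530.1) = 23.0.

λ_μ/λ_X = 23.0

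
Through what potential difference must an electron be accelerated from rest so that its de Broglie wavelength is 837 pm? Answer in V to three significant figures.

p = h/λ = 6.626 × 10⁻³⁴ / 8.370 × 10⁻¹⁰ = 7.916 × 10⁻²⁵ kg·m/s.
KE = p²/(2m) = 3.440 × 10⁻¹⁹ J.
V = KE/e = 3.440 × 10⁻¹⁹ / (1.602 × 10⁻¹⁹) = 2.15 V.

V = 2.15 V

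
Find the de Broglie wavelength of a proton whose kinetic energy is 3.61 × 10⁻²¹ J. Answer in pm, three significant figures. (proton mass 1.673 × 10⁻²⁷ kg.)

λ = 191 pm

p = √(2mKE) = √(2 × 1.673 × 10⁻²⁷ × 3.610 × 10⁻²¹) = 3.475 × 10⁻²⁴ kg·m/s.
λ = h/p = 6.626 × 10⁻³⁴ / 3.475 × 10⁻²⁴ = 1.91 × 10⁻¹⁰ m = 191 pm.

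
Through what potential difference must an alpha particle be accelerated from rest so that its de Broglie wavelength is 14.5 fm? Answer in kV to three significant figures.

p = h/λ = 6.626 × 10⁻³⁴ / 1.450 × 10⁻¹⁴ = 4.570 × 10⁻²⁰ kg·m/s.
KE = p²/(2m) = 1.571 × 10⁻¹³ J.
V = KE/2e = 1.571 × 10⁻¹³ / (2 × 1.602 × 10⁻¹⁹) = 490 kV.

V = 490 kV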